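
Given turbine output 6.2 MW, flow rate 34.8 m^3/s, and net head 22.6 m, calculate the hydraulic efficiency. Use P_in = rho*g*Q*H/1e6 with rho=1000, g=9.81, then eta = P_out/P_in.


P_in = 1000 * 9.81 * 34.8 * 22.6 / 1e6 = 7.7154 MW
eta = 6.2 / 7.7154 = 0.8036


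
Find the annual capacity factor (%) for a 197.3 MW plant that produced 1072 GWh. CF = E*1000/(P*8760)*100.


CF = 1072 * 1000 / (197.3 * 8760) * 100 = 62.0245 %


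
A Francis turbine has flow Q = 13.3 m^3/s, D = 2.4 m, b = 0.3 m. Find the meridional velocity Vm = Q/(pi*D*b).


Vm = 13.3 / (pi * 2.4 * 0.3) = 5.8799 m/s


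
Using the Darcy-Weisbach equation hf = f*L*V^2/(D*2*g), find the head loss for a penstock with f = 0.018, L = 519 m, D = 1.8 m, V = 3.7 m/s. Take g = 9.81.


hf = 0.018 * 519 * 3.7^2 / (1.8 * 2 * 9.81) = 3.6214 m


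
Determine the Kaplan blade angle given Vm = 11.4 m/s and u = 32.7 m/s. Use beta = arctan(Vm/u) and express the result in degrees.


beta = arctan(11.4 / 32.7) = 19.2198 degrees


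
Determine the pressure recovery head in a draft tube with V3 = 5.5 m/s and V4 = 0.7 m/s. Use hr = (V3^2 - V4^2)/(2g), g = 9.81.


hr = (5.5^2 - 0.7^2) / (2*9.81) = 1.5168 m


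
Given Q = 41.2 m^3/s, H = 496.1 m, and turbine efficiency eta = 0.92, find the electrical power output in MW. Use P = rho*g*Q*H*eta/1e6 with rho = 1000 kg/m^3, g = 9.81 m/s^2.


P = 1000 * 9.81 * 41.2 * 496.1 * 0.92 / 1e6 = 184.4690 MW


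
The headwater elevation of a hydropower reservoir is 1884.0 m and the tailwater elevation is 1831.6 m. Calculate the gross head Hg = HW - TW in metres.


Hg = 1884.0 - 1831.6 = 52.4000 m


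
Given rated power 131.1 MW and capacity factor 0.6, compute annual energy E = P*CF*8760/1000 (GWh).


E = 131.1 * 0.6 * 8760 / 1000 = 689.0616 GWh


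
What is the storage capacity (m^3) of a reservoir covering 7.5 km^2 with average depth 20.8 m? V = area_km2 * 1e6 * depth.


V = 7.5 * 1e6 * 20.8 = 1.5600e+08 m^3


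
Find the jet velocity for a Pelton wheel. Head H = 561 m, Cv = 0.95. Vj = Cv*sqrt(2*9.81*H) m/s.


Vj = 0.95 * sqrt(2*9.81*561) = 99.6677 m/s


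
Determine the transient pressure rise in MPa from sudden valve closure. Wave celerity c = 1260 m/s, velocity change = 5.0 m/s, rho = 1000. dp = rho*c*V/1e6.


dp = 1000 * 1260 * 5.0 / 1e6 = 6.3000 MPa


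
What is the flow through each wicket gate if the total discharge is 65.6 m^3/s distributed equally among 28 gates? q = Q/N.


q = 65.6 / 28 = 2.3429 m^3/s


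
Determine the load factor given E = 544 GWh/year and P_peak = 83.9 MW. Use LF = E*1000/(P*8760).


LF = 544 * 1000 / (83.9 * 8760) = 0.7402


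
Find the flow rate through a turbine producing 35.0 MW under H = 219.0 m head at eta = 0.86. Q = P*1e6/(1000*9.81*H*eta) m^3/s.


Q = 35.0 * 1e6 / (1000 * 9.81 * 219.0 * 0.86) = 18.9433 m^3/s


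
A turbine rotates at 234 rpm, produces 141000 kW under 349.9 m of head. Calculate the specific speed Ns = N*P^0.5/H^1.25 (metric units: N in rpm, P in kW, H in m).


Ns = 234 * 141000^0.5 / 349.9^1.25 = 58.0625


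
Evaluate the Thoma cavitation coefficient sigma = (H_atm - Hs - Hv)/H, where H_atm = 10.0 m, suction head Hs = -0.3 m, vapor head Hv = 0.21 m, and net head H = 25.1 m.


sigma = (10.0 - (-0.3) - 0.21) / 25.1 = 0.4020


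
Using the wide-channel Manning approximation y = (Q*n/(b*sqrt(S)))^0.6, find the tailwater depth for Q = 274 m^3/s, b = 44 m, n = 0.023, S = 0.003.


y = (274 * 0.023 / (44 * 0.003^0.5))^0.6 = 1.7802 m


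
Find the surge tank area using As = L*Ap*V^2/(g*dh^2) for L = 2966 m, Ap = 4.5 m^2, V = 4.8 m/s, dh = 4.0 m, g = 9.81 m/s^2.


As = 2966 * 4.5 * 4.8^2 / (9.81 * 4.0^2) = 1959.1927 m^2


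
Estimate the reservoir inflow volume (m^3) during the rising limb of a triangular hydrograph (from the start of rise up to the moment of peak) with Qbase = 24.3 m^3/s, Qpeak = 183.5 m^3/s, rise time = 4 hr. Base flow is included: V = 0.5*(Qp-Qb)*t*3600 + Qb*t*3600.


V = 0.5*(183.5 - 24.3)*4*3600 + 24.3*4*3600 = 1.4962e+06 m^3


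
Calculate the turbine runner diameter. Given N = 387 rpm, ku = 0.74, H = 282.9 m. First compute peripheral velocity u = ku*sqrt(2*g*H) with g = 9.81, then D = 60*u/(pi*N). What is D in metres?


u = 0.74 * sqrt(2*9.81*282.9) = 55.1312 m/s
D = 60 * 55.1312 / (pi * 387) = 2.7207 m


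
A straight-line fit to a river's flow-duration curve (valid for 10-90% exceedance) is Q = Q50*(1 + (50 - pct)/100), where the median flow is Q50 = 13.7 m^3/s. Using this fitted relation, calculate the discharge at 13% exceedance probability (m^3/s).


Q = 13.7 * (1 + (50 - 13)/100) = 18.7690 m^3/s


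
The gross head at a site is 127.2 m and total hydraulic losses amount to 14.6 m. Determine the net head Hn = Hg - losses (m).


Hn = 127.2 - 14.6 = 112.6000 m


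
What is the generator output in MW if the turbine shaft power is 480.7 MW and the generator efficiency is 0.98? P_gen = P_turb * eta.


P_gen = 480.7 * 0.98 = 471.0860 MW


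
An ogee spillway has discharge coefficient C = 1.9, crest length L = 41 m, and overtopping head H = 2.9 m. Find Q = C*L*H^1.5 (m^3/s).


Q = 1.9 * 41 * 2.9^1.5 = 384.7109 m^3/s


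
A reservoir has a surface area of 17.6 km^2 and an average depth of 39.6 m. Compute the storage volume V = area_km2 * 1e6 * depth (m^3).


V = 17.6 * 1e6 * 39.6 = 6.9696e+08 m^3


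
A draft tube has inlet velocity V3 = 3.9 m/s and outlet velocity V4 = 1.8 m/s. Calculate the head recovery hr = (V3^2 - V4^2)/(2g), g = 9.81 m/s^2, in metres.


hr = (3.9^2 - 1.8^2) / (2*9.81) = 0.6101 m


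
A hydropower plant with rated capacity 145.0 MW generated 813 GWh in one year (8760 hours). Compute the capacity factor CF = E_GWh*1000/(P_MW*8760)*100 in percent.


CF = 813 * 1000 / (145.0 * 8760) * 100 = 64.0057 %


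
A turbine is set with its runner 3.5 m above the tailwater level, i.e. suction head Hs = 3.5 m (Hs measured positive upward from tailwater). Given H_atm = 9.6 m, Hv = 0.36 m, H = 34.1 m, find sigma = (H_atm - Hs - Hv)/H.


sigma = (9.6 - 3.5 - 0.36) / 34.1 = 0.1683


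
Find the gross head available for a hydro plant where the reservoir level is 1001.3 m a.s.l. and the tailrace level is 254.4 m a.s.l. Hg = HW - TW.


Hg = 1001.3 - 254.4 = 746.9000 m


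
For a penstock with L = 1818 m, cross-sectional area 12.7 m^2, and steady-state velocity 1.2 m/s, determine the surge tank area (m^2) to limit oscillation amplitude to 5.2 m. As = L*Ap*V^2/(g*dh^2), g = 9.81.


As = 1818 * 12.7 * 1.2^2 / (9.81 * 5.2^2) = 125.3385 m^2


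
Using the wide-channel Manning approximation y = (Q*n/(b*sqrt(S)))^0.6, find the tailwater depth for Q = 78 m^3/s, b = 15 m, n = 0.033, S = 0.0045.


y = (78 * 0.033 / (15 * 0.0045^0.5))^0.6 = 1.7569 m


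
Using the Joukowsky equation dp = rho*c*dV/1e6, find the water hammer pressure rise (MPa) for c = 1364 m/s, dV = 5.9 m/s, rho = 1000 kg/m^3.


dp = 1000 * 1364 * 5.9 / 1e6 = 8.0476 MPa


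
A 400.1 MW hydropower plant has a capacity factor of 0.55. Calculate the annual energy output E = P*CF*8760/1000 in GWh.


E = 400.1 * 0.55 * 8760 / 1000 = 1927.6818 GWh


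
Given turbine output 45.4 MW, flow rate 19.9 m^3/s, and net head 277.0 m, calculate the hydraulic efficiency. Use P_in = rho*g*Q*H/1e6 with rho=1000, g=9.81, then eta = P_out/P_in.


P_in = 1000 * 9.81 * 19.9 * 277.0 / 1e6 = 54.0757 MW
eta = 45.4 / 54.0757 = 0.8396


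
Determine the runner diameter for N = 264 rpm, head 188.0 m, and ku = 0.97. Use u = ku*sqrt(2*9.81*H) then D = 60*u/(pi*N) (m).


u = 0.97 * sqrt(2*9.81*188.0) = 58.9115 m/s
D = 60 * 58.9115 / (pi * 264) = 4.2618 m


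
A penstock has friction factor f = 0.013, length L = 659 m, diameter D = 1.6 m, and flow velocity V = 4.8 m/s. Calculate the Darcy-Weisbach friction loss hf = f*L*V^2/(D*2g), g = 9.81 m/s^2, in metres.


hf = 0.013 * 659 * 4.8^2 / (1.6 * 2 * 9.81) = 6.2877 m


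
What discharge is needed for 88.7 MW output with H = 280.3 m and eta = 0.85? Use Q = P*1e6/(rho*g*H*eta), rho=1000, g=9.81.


Q = 88.7 * 1e6 / (1000 * 9.81 * 280.3 * 0.85) = 37.9501 m^3/s


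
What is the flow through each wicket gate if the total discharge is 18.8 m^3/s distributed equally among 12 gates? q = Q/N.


q = 18.8 / 12 = 1.5667 m^3/s


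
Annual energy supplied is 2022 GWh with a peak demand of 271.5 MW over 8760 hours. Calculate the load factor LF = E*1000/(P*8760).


LF = 2022 * 1000 / (271.5 * 8760) = 0.8502


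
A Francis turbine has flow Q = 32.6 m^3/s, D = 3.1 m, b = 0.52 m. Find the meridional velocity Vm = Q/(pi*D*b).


Vm = 32.6 / (pi * 3.1 * 0.52) = 6.4373 m/s


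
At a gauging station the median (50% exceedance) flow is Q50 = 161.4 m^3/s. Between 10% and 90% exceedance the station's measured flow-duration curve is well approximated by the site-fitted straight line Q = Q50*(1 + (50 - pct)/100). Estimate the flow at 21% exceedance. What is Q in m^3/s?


Q = 161.4 * (1 + (50 - 21)/100) = 208.2060 m^3/s


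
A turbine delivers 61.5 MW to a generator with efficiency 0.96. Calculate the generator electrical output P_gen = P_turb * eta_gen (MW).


P_gen = 61.5 * 0.96 = 59.0400 MW


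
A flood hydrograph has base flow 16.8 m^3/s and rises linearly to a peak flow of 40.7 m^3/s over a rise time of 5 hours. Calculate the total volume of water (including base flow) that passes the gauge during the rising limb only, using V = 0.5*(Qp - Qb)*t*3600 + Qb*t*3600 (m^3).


V = 0.5*(40.7 - 16.8)*5*3600 + 16.8*5*3600 = 517500.0000 m^3


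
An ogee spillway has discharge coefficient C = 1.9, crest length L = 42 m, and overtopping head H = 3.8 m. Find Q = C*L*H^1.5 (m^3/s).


Q = 1.9 * 42 * 3.8^1.5 = 591.1236 m^3/s


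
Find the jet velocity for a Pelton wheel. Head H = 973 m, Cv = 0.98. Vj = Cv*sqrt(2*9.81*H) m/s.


Vj = 0.98 * sqrt(2*9.81*973) = 135.4042 m/s


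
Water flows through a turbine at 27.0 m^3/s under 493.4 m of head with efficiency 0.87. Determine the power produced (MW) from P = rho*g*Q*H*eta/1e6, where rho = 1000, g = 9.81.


P = 1000 * 9.81 * 27.0 * 493.4 * 0.87 / 1e6 = 113.6976 MW


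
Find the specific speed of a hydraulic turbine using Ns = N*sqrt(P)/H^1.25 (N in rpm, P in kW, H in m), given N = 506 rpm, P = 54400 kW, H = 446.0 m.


Ns = 506 * 54400^0.5 / 446.0^1.25 = 57.5813


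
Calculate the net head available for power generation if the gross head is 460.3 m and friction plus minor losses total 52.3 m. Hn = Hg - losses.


Hn = 460.3 - 52.3 = 408.0000 m


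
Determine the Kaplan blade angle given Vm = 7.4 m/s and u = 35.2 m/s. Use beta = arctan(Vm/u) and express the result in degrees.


beta = arctan(7.4 / 35.2) = 11.8723 degrees


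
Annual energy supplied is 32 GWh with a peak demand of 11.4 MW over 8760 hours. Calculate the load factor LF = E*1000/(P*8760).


LF = 32 * 1000 / (11.4 * 8760) = 0.3204


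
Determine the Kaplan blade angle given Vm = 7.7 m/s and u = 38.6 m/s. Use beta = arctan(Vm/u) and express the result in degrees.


beta = arctan(7.7 / 38.6) = 11.2814 degrees


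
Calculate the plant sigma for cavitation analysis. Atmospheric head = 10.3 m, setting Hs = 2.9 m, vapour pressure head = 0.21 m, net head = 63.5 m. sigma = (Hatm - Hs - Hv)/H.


sigma = (10.3 - 2.9 - 0.21) / 63.5 = 0.1132


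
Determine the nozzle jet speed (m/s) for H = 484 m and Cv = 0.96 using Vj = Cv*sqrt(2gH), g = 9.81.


Vj = 0.96 * sqrt(2*9.81*484) = 93.5499 m/s


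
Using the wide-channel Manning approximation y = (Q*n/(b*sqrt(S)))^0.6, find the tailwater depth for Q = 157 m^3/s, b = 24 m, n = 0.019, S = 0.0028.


y = (157 * 0.019 / (24 * 0.0028^0.5))^0.6 = 1.6692 m


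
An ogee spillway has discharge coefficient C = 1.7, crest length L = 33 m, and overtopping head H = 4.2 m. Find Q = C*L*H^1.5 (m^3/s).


Q = 1.7 * 33 * 4.2^1.5 = 482.8773 m^3/s


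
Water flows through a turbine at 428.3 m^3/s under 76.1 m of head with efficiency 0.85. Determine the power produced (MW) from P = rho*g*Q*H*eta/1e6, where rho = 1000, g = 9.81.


P = 1000 * 9.81 * 428.3 * 76.1 * 0.85 / 1e6 = 271.7820 MW


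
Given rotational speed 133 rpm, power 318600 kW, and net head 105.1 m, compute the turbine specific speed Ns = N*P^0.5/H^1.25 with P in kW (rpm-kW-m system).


Ns = 133 * 318600^0.5 / 105.1^1.25 = 223.0854


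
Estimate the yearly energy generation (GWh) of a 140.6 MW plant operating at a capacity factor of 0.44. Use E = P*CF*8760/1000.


E = 140.6 * 0.44 * 8760 / 1000 = 541.9286 GWh


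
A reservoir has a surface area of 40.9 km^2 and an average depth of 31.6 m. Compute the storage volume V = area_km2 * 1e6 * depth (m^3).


V = 40.9 * 1e6 * 31.6 = 1.2924e+09 m^3


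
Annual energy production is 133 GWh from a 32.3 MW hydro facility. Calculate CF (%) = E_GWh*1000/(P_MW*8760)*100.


CF = 133 * 1000 / (32.3 * 8760) * 100 = 47.0051 %


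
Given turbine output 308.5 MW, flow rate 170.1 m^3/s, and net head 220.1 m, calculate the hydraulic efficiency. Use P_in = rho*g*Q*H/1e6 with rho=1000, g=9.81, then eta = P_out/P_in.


P_in = 1000 * 9.81 * 170.1 * 220.1 / 1e6 = 367.2767 MW
eta = 308.5 / 367.2767 = 0.8400


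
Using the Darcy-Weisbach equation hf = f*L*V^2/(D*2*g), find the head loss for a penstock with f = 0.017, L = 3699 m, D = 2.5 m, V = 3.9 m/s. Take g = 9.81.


hf = 0.017 * 3699 * 3.9^2 / (2.5 * 2 * 9.81) = 19.4995 m


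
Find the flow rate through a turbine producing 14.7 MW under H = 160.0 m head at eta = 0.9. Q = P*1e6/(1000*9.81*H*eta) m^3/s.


Q = 14.7 * 1e6 / (1000 * 9.81 * 160.0 * 0.9) = 10.4060 m^3/s


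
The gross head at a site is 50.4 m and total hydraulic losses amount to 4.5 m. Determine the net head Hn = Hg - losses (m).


Hn = 50.4 - 4.5 = 45.9000 m


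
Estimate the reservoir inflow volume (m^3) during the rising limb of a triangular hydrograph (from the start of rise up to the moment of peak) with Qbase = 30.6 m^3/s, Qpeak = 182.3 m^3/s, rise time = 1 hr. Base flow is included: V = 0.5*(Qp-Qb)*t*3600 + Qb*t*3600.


V = 0.5*(182.3 - 30.6)*1*3600 + 30.6*1*3600 = 383220.0000 m^3


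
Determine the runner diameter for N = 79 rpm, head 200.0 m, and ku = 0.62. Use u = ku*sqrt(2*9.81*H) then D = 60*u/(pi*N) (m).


u = 0.62 * sqrt(2*9.81*200.0) = 38.8379 m/s
D = 60 * 38.8379 / (pi * 79) = 9.3892 m


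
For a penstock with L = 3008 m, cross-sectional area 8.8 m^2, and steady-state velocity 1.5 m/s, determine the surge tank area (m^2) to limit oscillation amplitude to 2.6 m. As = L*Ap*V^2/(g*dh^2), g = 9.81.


As = 3008 * 8.8 * 1.5^2 / (9.81 * 2.6^2) = 898.1054 m^2


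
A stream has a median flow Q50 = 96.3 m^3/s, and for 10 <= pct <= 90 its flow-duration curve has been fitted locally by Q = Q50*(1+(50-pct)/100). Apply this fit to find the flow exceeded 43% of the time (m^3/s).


Q = 96.3 * (1 + (50 - 43)/100) = 103.0410 m^3/s


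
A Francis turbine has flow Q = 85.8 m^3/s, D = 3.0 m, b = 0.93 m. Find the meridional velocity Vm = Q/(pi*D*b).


Vm = 85.8 / (pi * 3.0 * 0.93) = 9.7889 m/s


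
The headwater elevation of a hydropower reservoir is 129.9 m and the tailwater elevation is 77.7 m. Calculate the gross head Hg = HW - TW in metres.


Hg = 129.9 - 77.7 = 52.2000 m


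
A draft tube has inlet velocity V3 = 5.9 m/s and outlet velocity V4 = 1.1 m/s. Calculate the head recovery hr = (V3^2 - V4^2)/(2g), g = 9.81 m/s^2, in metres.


hr = (5.9^2 - 1.1^2) / (2*9.81) = 1.7125 m


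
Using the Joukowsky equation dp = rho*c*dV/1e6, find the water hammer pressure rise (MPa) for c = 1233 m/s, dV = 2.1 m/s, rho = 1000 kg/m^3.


dp = 1000 * 1233 * 2.1 / 1e6 = 2.5893 MPa


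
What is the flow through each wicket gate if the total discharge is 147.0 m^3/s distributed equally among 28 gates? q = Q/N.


q = 147.0 / 28 = 5.2500 m^3/s


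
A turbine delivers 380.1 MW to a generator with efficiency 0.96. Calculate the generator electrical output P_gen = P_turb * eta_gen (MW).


P_gen = 380.1 * 0.96 = 364.8960 MW


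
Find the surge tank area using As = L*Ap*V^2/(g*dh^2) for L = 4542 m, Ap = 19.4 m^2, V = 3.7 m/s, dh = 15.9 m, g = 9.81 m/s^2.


As = 4542 * 19.4 * 3.7^2 / (9.81 * 15.9^2) = 486.3949 m^2


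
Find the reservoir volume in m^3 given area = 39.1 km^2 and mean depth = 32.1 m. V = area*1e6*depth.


V = 39.1 * 1e6 * 32.1 = 1.2551e+09 m^3


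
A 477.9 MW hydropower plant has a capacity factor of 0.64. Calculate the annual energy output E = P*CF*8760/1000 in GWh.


E = 477.9 * 0.64 * 8760 / 1000 = 2679.2986 GWh


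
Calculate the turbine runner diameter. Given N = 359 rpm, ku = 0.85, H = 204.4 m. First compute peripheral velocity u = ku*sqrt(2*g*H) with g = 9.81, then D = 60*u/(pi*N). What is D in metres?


u = 0.85 * sqrt(2*9.81*204.4) = 53.8281 m/s
D = 60 * 53.8281 / (pi * 359) = 2.8636 m


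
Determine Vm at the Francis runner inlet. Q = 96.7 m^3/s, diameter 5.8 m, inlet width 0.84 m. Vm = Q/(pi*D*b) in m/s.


Vm = 96.7 / (pi * 5.8 * 0.84) = 6.3179 m/s


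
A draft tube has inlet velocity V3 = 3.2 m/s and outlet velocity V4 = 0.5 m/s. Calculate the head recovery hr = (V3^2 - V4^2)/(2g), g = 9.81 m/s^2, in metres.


hr = (3.2^2 - 0.5^2) / (2*9.81) = 0.5092 m


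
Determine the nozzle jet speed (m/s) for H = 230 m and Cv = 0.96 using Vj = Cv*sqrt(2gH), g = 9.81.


Vj = 0.96 * sqrt(2*9.81*230) = 64.4889 m/s


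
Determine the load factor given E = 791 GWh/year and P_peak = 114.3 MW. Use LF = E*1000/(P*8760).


LF = 791 * 1000 / (114.3 * 8760) = 0.7900


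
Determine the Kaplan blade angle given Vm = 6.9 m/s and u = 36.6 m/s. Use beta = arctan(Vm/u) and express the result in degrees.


beta = arctan(6.9 / 36.6) = 10.6764 degrees


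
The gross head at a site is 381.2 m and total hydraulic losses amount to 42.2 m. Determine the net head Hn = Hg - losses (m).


Hn = 381.2 - 42.2 = 339.0000 m


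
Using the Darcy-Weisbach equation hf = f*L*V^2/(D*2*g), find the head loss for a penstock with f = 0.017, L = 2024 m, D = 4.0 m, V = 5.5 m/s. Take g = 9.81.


hf = 0.017 * 2024 * 5.5^2 / (4.0 * 2 * 9.81) = 13.2625 m


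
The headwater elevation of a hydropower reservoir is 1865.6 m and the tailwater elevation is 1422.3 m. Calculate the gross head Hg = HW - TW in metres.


Hg = 1865.6 - 1422.3 = 443.3000 m


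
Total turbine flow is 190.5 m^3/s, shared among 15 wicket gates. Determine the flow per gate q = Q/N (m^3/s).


q = 190.5 / 15 = 12.7000 m^3/s


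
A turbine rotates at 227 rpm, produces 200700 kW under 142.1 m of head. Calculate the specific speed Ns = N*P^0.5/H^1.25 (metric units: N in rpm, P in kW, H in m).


Ns = 227 * 200700^0.5 / 142.1^1.25 = 207.2798


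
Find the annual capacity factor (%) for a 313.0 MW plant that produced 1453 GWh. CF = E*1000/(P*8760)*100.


CF = 1453 * 1000 / (313.0 * 8760) * 100 = 52.9928 %


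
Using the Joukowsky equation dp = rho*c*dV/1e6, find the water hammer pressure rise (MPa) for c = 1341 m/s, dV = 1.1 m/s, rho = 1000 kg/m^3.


dp = 1000 * 1341 * 1.1 / 1e6 = 1.4751 MPa


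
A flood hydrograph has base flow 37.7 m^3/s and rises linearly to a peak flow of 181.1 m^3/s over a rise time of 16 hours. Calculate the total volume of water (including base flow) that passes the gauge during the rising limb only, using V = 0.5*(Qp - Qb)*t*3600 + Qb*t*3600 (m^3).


V = 0.5*(181.1 - 37.7)*16*3600 + 37.7*16*3600 = 6.3014e+06 m^3


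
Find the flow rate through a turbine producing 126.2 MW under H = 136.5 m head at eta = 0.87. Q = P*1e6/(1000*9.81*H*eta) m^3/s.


Q = 126.2 * 1e6 / (1000 * 9.81 * 136.5 * 0.87) = 108.3274 m^3/s


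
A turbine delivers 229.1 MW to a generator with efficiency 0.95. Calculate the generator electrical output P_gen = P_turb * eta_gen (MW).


P_gen = 229.1 * 0.95 = 217.6450 MW


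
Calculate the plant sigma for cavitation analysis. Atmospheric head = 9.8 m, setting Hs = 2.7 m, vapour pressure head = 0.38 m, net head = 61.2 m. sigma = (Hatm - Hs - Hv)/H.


sigma = (9.8 - 2.7 - 0.38) / 61.2 = 0.1098


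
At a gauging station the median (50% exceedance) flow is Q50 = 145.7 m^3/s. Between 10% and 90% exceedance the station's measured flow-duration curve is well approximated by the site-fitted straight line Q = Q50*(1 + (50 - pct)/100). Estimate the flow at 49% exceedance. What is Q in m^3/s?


Q = 145.7 * (1 + (50 - 49)/100) = 147.1570 m^3/s


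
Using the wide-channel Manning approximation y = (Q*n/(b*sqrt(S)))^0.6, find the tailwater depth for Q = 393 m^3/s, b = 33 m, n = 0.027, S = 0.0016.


y = (393 * 0.027 / (33 * 0.0016^0.5))^0.6 = 3.4923 m


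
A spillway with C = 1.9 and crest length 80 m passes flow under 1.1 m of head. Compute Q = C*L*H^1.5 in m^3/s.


Q = 1.9 * 80 * 1.1^1.5 = 175.3608 m^3/s


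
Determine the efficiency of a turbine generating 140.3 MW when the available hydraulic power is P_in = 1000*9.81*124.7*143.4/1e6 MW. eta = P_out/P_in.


P_in = 1000 * 9.81 * 124.7 * 143.4 / 1e6 = 175.4222 MW
eta = 140.3 / 175.4222 = 0.7998


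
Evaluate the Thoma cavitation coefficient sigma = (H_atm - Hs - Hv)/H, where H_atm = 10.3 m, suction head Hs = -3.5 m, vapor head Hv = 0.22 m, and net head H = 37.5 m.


sigma = (10.3 - (-3.5) - 0.22) / 37.5 = 0.3621


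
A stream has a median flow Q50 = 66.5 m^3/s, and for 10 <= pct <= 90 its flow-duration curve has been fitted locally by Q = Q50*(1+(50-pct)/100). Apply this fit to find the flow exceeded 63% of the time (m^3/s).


Q = 66.5 * (1 + (50 - 63)/100) = 57.8550 m^3/s


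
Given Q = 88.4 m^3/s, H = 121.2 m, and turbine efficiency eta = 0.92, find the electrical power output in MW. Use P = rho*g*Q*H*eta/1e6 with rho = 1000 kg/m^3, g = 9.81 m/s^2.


P = 1000 * 9.81 * 88.4 * 121.2 * 0.92 / 1e6 = 96.6967 MW


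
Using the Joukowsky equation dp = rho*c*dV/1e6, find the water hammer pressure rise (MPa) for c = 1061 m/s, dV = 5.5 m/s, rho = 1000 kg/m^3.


dp = 1000 * 1061 * 5.5 / 1e6 = 5.8355 MPa


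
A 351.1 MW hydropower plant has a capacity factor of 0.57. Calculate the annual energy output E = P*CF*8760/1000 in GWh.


E = 351.1 * 0.57 * 8760 / 1000 = 1753.1125 GWh


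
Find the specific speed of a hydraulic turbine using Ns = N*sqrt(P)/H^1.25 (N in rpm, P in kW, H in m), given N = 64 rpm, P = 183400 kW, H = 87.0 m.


Ns = 64 * 183400^0.5 / 87.0^1.25 = 103.1527


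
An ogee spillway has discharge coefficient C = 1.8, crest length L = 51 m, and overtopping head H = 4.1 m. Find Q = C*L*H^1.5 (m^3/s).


Q = 1.8 * 51 * 4.1^1.5 = 762.1114 m^3/s


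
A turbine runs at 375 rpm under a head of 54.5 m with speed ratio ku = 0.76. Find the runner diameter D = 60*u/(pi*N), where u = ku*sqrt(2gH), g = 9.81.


u = 0.76 * sqrt(2*9.81*54.5) = 24.8520 m/s
D = 60 * 24.8520 / (pi * 375) = 1.2657 m


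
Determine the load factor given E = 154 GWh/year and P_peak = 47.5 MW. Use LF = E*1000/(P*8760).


LF = 154 * 1000 / (47.5 * 8760) = 0.3701


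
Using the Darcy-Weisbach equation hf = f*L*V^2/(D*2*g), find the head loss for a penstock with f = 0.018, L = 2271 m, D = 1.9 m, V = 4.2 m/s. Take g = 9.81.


hf = 0.018 * 2271 * 4.2^2 / (1.9 * 2 * 9.81) = 19.3435 m


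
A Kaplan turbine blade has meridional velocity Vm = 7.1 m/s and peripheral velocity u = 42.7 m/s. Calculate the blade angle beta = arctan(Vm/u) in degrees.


beta = arctan(7.1 / 42.7) = 9.4406 degrees


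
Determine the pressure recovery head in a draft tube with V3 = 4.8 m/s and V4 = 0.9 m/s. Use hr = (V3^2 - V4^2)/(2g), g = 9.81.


hr = (4.8^2 - 0.9^2) / (2*9.81) = 1.1330 m


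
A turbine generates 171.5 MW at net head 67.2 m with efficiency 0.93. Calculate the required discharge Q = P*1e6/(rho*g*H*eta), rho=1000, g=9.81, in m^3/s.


Q = 171.5 * 1e6 / (1000 * 9.81 * 67.2 * 0.93) = 279.7325 m^3/s


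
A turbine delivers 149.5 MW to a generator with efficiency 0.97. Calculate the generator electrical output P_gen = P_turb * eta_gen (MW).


P_gen = 149.5 * 0.97 = 145.0150 MW


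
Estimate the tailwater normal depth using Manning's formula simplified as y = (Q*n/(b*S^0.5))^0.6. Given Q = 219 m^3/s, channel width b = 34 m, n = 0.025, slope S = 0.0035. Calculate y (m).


y = (219 * 0.025 / (34 * 0.0035^0.5))^0.6 = 1.8236 m


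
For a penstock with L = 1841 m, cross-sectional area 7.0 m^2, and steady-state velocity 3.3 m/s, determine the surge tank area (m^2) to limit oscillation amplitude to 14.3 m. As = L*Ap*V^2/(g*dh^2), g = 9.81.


As = 1841 * 7.0 * 3.3^2 / (9.81 * 14.3^2) = 69.9582 m^2


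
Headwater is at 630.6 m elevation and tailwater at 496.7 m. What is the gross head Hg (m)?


Hg = 630.6 - 496.7 = 133.9000 m


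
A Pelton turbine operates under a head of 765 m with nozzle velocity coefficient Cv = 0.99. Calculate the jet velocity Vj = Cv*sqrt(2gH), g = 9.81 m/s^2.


Vj = 0.99 * sqrt(2*9.81*765) = 121.2873 m/s


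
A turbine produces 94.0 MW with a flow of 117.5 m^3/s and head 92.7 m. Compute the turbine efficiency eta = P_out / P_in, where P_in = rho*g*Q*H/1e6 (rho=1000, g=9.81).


P_in = 1000 * 9.81 * 117.5 * 92.7 / 1e6 = 106.8530 MW
eta = 94.0 / 106.8530 = 0.8797


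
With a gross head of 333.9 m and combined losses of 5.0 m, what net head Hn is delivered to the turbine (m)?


Hn = 333.9 - 5.0 = 328.9000 m


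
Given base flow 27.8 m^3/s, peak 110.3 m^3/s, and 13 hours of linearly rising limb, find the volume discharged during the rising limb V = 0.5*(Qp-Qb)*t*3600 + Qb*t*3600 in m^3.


V = 0.5*(110.3 - 27.8)*13*3600 + 27.8*13*3600 = 3.2315e+06 m^3


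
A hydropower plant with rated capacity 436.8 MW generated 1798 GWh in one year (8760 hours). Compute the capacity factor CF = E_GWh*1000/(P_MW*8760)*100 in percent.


CF = 1798 * 1000 / (436.8 * 8760) * 100 = 46.9897 %


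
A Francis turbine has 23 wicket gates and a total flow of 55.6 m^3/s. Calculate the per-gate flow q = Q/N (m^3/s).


q = 55.6 / 23 = 2.4174 m^3/s


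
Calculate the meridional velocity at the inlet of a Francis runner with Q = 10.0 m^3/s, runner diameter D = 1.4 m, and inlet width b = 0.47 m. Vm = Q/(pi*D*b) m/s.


Vm = 10.0 / (pi * 1.4 * 0.47) = 4.8375 m/s


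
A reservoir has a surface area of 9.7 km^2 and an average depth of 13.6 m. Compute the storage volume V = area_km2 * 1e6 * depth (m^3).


V = 9.7 * 1e6 * 13.6 = 1.3192e+08 m^3


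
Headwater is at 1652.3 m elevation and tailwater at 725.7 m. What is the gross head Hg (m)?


Hg = 1652.3 - 725.7 = 926.6000 m


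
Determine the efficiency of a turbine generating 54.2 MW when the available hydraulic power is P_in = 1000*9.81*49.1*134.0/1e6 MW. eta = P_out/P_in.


P_in = 1000 * 9.81 * 49.1 * 134.0 / 1e6 = 64.5439 MW
eta = 54.2 / 64.5439 = 0.8397


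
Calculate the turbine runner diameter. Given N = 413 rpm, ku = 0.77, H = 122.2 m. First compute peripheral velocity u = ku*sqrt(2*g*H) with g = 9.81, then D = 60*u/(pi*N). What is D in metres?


u = 0.77 * sqrt(2*9.81*122.2) = 37.7030 m/s
D = 60 * 37.7030 / (pi * 413) = 1.7435 m


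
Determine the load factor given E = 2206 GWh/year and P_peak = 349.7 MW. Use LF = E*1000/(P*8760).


LF = 2206 * 1000 / (349.7 * 8760) = 0.7201


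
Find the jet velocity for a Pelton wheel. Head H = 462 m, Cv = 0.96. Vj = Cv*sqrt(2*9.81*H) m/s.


Vj = 0.96 * sqrt(2*9.81*462) = 91.3991 m/s


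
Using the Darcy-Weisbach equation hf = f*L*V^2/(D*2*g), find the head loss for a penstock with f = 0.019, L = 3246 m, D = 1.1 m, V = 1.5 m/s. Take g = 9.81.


hf = 0.019 * 3246 * 1.5^2 / (1.1 * 2 * 9.81) = 6.4297 m


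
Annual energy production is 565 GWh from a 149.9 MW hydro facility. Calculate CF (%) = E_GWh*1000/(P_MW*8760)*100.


CF = 565 * 1000 / (149.9 * 8760) * 100 = 43.0272 %


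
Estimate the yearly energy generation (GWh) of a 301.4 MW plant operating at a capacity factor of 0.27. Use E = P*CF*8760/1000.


E = 301.4 * 0.27 * 8760 / 1000 = 712.8713 GWh


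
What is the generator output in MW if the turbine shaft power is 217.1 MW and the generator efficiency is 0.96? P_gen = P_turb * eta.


P_gen = 217.1 * 0.96 = 208.4160 MW


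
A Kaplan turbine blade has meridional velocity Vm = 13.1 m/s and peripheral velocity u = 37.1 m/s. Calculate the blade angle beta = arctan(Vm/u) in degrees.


beta = arctan(13.1 / 37.1) = 19.4481 degrees


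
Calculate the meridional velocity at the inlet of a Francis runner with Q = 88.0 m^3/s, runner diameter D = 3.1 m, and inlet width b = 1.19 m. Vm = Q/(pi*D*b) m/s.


Vm = 88.0 / (pi * 3.1 * 1.19) = 7.5932 m/s


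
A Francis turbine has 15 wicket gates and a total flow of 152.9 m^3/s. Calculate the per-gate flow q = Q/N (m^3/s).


q = 152.9 / 15 = 10.1933 m^3/s


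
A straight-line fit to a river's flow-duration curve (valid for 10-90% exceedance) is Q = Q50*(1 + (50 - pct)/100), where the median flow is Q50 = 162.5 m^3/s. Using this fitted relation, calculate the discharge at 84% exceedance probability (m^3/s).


Q = 162.5 * (1 + (50 - 84)/100) = 107.2500 m^3/s


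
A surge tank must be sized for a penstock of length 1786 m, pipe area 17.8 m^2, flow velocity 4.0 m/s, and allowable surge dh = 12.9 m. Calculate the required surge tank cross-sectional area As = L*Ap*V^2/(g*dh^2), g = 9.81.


As = 1786 * 17.8 * 4.0^2 / (9.81 * 12.9^2) = 311.5825 m^2


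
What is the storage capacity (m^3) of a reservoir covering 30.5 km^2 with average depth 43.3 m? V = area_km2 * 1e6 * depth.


V = 30.5 * 1e6 * 43.3 = 1.3206e+09 m^3


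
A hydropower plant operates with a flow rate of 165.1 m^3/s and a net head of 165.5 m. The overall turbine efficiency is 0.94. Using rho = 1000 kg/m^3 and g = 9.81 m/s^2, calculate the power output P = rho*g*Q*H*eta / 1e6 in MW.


P = 1000 * 9.81 * 165.1 * 165.5 * 0.94 / 1e6 = 251.9660 MW


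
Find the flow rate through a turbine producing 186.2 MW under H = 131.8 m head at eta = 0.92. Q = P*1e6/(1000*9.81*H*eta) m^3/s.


Q = 186.2 * 1e6 / (1000 * 9.81 * 131.8 * 0.92) = 156.5335 m^3/s


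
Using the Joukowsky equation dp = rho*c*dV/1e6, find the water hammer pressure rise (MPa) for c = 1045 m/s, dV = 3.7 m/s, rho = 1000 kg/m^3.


dp = 1000 * 1045 * 3.7 / 1e6 = 3.8665 MPa


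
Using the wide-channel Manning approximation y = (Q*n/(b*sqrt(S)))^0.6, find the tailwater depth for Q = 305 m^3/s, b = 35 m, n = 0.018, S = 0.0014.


y = (305 * 0.018 / (35 * 0.0014^0.5))^0.6 = 2.3630 m


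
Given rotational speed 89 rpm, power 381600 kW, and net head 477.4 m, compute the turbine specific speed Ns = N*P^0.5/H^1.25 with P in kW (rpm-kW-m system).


Ns = 89 * 381600^0.5 / 477.4^1.25 = 24.6372


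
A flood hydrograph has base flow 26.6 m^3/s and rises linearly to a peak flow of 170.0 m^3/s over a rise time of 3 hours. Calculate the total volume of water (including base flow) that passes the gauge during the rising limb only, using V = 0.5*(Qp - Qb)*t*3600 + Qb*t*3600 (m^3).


V = 0.5*(170.0 - 26.6)*3*3600 + 26.6*3*3600 = 1.0616e+06 m^3


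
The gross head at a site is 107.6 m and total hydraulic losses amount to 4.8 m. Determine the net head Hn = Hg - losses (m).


Hn = 107.6 - 4.8 = 102.8000 m


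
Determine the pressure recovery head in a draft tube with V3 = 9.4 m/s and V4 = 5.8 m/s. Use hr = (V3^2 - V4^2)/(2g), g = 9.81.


hr = (9.4^2 - 5.8^2) / (2*9.81) = 2.7890 m


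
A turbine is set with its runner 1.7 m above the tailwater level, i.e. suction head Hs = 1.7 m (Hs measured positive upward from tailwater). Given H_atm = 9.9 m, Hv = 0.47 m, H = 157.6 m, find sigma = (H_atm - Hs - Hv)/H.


sigma = (9.9 - 1.7 - 0.47) / 157.6 = 0.0490


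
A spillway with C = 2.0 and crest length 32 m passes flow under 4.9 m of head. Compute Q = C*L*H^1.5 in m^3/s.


Q = 2.0 * 32 * 4.9^1.5 = 694.1832 m^3/s


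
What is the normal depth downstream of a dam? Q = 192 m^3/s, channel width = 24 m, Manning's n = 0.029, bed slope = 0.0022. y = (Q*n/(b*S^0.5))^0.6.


y = (192 * 0.029 / (24 * 0.0022^0.5))^0.6 = 2.6096 m


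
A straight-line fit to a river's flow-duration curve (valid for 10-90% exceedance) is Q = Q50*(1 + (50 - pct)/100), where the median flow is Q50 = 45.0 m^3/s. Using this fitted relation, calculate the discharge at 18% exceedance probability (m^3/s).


Q = 45.0 * (1 + (50 - 18)/100) = 59.4000 m^3/s


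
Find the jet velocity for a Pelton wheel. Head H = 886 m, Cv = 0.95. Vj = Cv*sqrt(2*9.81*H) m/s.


Vj = 0.95 * sqrt(2*9.81*886) = 125.2535 m/s


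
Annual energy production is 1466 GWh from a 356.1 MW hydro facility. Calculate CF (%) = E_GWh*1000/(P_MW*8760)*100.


CF = 1466 * 1000 / (356.1 * 8760) * 100 = 46.9957 %


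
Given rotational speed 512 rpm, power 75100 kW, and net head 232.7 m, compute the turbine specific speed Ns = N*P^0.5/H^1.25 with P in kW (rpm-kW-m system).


Ns = 512 * 75100^0.5 / 232.7^1.25 = 154.3812


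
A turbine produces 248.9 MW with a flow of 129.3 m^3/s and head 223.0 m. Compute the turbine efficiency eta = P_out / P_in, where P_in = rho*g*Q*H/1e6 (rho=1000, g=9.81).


P_in = 1000 * 9.81 * 129.3 * 223.0 / 1e6 = 282.8606 MW
eta = 248.9 / 282.8606 = 0.8799


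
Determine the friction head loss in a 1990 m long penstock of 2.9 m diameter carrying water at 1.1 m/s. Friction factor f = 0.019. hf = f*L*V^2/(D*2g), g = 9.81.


hf = 0.019 * 1990 * 1.1^2 / (2.9 * 2 * 9.81) = 0.8041 m


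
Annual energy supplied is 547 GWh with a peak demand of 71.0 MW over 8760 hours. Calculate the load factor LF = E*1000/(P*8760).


LF = 547 * 1000 / (71.0 * 8760) = 0.8795


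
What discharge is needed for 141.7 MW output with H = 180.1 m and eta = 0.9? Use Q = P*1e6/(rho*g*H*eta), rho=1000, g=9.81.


Q = 141.7 * 1e6 / (1000 * 9.81 * 180.1 * 0.9) = 89.1137 m^3/s


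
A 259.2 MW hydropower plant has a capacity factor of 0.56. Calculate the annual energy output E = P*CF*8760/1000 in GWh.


E = 259.2 * 0.56 * 8760 / 1000 = 1271.5315 GWh


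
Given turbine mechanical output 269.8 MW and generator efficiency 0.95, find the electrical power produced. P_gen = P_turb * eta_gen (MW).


P_gen = 269.8 * 0.95 = 256.3100 MW


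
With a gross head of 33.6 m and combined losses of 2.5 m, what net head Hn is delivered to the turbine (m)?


Hn = 33.6 - 2.5 = 31.1000 m


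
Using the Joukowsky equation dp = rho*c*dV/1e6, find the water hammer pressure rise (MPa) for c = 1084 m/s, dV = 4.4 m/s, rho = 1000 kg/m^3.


dp = 1000 * 1084 * 4.4 / 1e6 = 4.7696 MPa


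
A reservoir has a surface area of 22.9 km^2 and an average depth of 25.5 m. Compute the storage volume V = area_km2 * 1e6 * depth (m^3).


V = 22.9 * 1e6 * 25.5 = 5.8395e+08 m^3


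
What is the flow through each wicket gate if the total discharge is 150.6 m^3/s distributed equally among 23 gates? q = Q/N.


q = 150.6 / 23 = 6.5478 m^3/s


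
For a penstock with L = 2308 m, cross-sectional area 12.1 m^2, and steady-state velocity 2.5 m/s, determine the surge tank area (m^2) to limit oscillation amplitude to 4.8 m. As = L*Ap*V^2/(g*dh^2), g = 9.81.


As = 2308 * 12.1 * 2.5^2 / (9.81 * 4.8^2) = 772.2354 m^2


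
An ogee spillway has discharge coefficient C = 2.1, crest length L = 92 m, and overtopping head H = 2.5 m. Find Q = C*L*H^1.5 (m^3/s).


Q = 2.1 * 92 * 2.5^1.5 = 763.6901 m^3/s


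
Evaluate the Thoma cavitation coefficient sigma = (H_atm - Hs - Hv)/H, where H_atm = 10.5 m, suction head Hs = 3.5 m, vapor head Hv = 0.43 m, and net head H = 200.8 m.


sigma = (10.5 - 3.5 - 0.43) / 200.8 = 0.0327


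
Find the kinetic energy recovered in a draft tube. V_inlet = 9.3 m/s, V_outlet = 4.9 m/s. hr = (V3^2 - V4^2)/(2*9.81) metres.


hr = (9.3^2 - 4.9^2) / (2*9.81) = 3.1845 m


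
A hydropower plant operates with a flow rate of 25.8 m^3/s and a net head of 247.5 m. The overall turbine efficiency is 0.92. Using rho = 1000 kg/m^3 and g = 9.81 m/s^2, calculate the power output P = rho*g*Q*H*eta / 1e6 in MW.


P = 1000 * 9.81 * 25.8 * 247.5 * 0.92 / 1e6 = 57.6304 MW


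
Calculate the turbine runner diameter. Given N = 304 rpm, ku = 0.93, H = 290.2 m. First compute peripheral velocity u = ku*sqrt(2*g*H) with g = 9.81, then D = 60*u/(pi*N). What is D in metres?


u = 0.93 * sqrt(2*9.81*290.2) = 70.1748 m/s
D = 60 * 70.1748 / (pi * 304) = 4.4087 m


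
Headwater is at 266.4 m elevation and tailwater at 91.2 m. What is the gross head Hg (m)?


Hg = 266.4 - 91.2 = 175.2000 m


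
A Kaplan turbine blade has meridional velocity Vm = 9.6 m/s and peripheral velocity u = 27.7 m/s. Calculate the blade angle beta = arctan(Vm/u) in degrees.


beta = arctan(9.6 / 27.7) = 19.1148 degrees


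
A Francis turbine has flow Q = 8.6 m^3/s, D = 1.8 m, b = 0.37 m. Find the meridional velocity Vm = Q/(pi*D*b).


Vm = 8.6 / (pi * 1.8 * 0.37) = 4.1103 m/s


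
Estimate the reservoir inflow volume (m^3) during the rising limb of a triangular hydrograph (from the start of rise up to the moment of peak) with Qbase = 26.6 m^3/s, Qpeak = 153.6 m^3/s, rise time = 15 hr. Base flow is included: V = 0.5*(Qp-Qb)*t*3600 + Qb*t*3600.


V = 0.5*(153.6 - 26.6)*15*3600 + 26.6*15*3600 = 4.8654e+06 m^3


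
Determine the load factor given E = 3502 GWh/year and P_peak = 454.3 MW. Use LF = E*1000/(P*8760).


LF = 3502 * 1000 / (454.3 * 8760) = 0.8800


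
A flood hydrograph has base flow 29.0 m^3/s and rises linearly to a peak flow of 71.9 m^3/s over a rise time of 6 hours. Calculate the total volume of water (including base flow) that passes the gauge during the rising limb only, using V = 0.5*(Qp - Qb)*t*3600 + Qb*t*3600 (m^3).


V = 0.5*(71.9 - 29.0)*6*3600 + 29.0*6*3600 = 1.0897e+06 m^3


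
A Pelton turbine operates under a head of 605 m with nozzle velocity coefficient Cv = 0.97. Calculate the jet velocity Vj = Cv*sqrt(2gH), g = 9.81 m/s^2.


Vj = 0.97 * sqrt(2*9.81*605) = 105.6815 m/s


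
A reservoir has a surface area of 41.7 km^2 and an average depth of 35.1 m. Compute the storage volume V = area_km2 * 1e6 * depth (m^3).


V = 41.7 * 1e6 * 35.1 = 1.4637e+09 m^3


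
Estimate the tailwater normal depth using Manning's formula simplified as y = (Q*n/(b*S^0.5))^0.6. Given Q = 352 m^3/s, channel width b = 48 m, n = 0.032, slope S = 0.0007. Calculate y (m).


y = (352 * 0.032 / (48 * 0.0007^0.5))^0.6 = 3.7046 m


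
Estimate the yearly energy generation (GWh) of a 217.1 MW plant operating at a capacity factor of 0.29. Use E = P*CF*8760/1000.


E = 217.1 * 0.29 * 8760 / 1000 = 551.5208 GWh


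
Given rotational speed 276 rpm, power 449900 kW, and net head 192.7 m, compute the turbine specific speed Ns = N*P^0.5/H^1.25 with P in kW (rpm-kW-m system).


Ns = 276 * 449900^0.5 / 192.7^1.25 = 257.8487


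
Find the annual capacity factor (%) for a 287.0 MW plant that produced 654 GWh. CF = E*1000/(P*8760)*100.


CF = 654 * 1000 / (287.0 * 8760) * 100 = 26.0131 %


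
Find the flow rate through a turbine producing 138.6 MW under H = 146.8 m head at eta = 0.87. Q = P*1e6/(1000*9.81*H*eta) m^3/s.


Q = 138.6 * 1e6 / (1000 * 9.81 * 146.8 * 0.87) = 110.6239 m^3/s


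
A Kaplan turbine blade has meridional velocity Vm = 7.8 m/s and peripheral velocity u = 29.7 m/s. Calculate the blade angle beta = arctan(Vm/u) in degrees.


beta = arctan(7.8 / 29.7) = 14.7151 degrees


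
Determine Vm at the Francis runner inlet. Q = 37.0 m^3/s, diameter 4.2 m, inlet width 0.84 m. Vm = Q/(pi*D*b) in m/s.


Vm = 37.0 / (pi * 4.2 * 0.84) = 3.3383 m/s


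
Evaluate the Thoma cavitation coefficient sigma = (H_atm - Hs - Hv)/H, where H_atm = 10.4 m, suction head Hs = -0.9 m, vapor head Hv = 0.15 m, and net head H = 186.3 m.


sigma = (10.4 - (-0.9) - 0.15) / 186.3 = 0.0598
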